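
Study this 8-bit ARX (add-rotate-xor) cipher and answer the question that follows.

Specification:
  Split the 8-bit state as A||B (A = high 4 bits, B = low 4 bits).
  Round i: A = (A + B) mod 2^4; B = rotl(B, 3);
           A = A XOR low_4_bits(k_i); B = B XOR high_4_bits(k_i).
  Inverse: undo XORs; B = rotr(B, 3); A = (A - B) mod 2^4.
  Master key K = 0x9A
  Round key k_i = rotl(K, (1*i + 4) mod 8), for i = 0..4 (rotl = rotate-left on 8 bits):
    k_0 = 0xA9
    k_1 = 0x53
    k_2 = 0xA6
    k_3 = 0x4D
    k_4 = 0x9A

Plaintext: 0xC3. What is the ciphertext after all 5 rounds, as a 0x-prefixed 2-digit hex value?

s_0 = plaintext = 0xC3
s_1 = Round(s_0, k_0) = 0x63
s_2 = Round(s_1, k_1) = 0xAC
s_3 = Round(s_2, k_2) = 0x0C
s_4 = Round(s_3, k_3) = 0x12
s_5 = Round(s_4, k_4) = 0x98

0x98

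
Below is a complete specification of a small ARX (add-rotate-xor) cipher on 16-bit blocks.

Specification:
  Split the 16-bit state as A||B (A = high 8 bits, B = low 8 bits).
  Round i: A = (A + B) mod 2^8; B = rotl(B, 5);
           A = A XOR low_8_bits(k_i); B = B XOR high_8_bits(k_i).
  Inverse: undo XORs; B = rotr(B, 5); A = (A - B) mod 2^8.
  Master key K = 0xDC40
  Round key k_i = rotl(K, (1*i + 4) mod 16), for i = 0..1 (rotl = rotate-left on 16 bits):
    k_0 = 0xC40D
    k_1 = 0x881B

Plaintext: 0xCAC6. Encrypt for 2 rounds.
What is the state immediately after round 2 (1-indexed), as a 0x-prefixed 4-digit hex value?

s_0 = plaintext = 0xCAC6
s_1 = Round(s_0, k_0) = 0x9D1C
s_2 = Round(s_1, k_1) = 0xA20B

0xA20B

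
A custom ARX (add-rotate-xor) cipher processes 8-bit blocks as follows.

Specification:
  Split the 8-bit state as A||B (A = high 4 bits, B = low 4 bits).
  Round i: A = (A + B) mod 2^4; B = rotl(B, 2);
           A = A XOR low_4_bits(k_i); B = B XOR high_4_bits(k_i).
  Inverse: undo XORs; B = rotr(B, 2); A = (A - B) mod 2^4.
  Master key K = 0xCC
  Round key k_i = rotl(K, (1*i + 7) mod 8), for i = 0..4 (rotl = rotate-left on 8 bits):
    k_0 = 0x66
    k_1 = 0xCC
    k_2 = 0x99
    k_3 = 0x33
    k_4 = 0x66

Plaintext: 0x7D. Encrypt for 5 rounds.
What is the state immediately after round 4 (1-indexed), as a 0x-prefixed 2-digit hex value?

s_0 = plaintext = 0x7D
s_1 = Round(s_0, k_0) = 0x21
s_2 = Round(s_1, k_1) = 0xF8
s_3 = Round(s_2, k_2) = 0xEB
s_4 = Round(s_3, k_3) = 0xAD
s_5 = Round(s_4, k_4) = 0x11

0xAD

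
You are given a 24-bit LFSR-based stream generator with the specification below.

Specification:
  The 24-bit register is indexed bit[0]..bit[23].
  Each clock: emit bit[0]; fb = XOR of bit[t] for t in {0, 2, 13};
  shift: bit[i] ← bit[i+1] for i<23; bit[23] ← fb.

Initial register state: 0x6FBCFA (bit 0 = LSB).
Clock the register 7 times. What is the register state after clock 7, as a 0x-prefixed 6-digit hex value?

reg_0 = 0x6FBCFA
clock 1: out=0, reg = 0xB7DE7D
clock 2: out=1, reg = 0x5BEF3E
clock 3: out=0, reg = 0x2DF79F
clock 4: out=1, reg = 0x96FBCF
clock 5: out=1, reg = 0xCB7DE7
clock 6: out=1, reg = 0xE5BEF3
clock 7: out=1, reg = 0x72DF79

0x72DF79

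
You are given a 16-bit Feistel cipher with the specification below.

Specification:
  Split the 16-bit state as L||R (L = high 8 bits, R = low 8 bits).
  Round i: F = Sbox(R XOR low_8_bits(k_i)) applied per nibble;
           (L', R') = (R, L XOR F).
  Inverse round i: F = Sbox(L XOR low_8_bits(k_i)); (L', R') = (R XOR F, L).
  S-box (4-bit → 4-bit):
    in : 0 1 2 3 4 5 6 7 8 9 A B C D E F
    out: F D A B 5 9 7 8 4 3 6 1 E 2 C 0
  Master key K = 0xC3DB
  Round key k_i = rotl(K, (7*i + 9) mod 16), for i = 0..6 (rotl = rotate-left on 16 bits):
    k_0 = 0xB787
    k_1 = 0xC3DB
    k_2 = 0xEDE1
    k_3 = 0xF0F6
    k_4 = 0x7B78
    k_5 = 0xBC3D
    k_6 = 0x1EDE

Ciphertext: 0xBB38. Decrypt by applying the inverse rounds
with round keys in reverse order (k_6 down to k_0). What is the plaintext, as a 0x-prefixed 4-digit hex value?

0xA32A

s_0 = ciphertext = 0xBB38
s_1 = InvRound(s_0, k_6) = 0x41BB
s_2 = InvRound(s_1, k_5) = 0x3541
s_3 = InvRound(s_2, k_4) = 0x1335
s_4 = InvRound(s_3, k_3) = 0xFC13
s_5 = InvRound(s_4, k_2) = 0xC1FC
s_6 = InvRound(s_5, k_1) = 0x2AC1
s_7 = InvRound(s_6, k_0) = 0xA32A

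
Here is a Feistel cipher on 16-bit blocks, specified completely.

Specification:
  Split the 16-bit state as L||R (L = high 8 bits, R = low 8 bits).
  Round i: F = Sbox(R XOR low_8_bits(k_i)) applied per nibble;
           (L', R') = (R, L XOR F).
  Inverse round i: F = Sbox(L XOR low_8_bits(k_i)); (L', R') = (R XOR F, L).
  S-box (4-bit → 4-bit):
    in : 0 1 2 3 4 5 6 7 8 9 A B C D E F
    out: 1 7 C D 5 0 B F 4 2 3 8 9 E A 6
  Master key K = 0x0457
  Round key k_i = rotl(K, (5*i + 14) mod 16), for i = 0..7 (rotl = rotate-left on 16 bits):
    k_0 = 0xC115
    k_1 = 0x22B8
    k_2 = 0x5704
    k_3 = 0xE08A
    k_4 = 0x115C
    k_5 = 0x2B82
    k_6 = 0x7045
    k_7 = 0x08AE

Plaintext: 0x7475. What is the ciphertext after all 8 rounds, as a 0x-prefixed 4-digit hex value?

0x7B5E

s_0 = plaintext = 0x7475
s_1 = Round(s_0, k_0) = 0x75C5
s_2 = Round(s_1, k_1) = 0xC58B
s_3 = Round(s_2, k_2) = 0x8B83
s_4 = Round(s_3, k_3) = 0x8399
s_5 = Round(s_4, k_4) = 0x9913
s_6 = Round(s_5, k_5) = 0x13BE
s_7 = Round(s_6, k_6) = 0xBE7B
s_8 = Round(s_7, k_7) = 0x7B5E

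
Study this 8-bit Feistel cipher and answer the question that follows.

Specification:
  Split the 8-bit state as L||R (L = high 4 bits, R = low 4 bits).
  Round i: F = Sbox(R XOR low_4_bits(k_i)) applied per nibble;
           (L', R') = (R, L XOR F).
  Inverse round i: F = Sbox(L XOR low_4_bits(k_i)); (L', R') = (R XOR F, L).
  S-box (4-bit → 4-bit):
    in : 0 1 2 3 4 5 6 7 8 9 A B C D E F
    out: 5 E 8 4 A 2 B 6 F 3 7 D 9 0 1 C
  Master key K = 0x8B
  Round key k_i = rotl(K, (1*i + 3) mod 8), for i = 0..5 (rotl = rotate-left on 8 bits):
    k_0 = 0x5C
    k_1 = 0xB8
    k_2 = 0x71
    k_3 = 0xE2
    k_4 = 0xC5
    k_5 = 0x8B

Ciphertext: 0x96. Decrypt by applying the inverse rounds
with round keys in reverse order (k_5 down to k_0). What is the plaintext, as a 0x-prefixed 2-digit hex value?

0x6E

s_0 = ciphertext = 0x96
s_1 = InvRound(s_0, k_5) = 0xE9
s_2 = InvRound(s_1, k_4) = 0x4E
s_3 = InvRound(s_2, k_3) = 0x54
s_4 = InvRound(s_3, k_2) = 0xE5
s_5 = InvRound(s_4, k_1) = 0xEE
s_6 = InvRound(s_5, k_0) = 0x6E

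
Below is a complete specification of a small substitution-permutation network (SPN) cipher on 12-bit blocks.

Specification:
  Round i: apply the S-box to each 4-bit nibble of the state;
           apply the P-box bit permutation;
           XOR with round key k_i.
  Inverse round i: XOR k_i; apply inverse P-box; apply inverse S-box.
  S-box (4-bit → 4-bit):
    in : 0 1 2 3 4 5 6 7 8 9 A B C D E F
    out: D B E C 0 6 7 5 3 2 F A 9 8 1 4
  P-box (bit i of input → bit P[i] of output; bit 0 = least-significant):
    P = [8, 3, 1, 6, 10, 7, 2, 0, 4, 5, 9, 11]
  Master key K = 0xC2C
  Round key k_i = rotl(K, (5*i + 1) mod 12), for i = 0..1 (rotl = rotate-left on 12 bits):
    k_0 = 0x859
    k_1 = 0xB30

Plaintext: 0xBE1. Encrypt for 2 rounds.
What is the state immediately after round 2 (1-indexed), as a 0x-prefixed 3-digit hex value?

s_0 = plaintext = 0xBE1
s_1 = Round(s_0, k_0) = 0x531
s_2 = Round(s_1, k_1) = 0x85D

0x85D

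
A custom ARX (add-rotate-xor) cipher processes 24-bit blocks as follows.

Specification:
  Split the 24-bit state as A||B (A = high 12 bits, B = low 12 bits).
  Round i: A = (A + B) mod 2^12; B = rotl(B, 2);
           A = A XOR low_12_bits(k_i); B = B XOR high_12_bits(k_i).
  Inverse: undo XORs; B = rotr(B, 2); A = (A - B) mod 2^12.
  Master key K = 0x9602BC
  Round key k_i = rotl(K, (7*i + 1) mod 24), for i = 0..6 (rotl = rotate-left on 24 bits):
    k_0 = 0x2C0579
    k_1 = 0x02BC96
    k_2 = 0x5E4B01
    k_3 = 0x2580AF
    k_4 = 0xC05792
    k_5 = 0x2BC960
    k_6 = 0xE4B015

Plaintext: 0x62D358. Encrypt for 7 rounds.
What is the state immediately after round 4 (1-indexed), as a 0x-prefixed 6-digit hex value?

s_0 = plaintext = 0x62D358
s_1 = Round(s_0, k_0) = 0xCFCFA0
s_2 = Round(s_1, k_1) = 0x00AEA8
s_3 = Round(s_2, k_2) = 0x5B3F47
s_4 = Round(s_3, k_3) = 0x455F47
s_5 = Round(s_4, k_4) = 0x40E11A
s_6 = Round(s_5, k_5) = 0xC486D4
s_7 = Round(s_6, k_6) = 0x30951A

0x455F47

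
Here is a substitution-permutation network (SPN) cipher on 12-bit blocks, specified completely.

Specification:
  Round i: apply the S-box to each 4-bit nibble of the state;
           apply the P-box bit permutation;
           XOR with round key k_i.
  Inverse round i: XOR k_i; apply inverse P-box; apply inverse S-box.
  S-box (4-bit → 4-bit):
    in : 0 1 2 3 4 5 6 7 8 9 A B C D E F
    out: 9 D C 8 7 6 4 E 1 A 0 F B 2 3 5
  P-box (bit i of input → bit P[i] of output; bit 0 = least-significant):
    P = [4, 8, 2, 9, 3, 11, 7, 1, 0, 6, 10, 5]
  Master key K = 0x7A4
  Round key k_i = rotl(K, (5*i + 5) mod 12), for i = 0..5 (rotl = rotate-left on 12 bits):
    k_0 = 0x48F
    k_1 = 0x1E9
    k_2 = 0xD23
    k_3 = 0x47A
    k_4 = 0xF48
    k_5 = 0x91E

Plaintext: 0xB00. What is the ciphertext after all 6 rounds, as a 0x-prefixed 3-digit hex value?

0xC5F

s_0 = plaintext = 0xB00
s_1 = Round(s_0, k_0) = 0x2F4
s_2 = Round(s_1, k_1) = 0x455
s_3 = Round(s_2, k_2) = 0x0E6
s_4 = Round(s_3, k_3) = 0xC57
s_5 = Round(s_4, k_4) = 0x4AD
s_6 = Round(s_5, k_5) = 0xC5F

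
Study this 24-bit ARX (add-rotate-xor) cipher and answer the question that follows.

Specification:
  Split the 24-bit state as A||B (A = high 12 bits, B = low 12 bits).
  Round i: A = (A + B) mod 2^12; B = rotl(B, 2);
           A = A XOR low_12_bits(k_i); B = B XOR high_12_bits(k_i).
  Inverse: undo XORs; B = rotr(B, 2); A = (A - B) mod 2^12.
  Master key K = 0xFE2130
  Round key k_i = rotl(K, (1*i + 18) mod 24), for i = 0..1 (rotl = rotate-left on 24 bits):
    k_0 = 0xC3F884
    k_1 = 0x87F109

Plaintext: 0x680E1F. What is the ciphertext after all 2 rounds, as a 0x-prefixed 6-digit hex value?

0x15297E

s_0 = plaintext = 0x680E1F
s_1 = Round(s_0, k_0) = 0xC1B440
s_2 = Round(s_1, k_1) = 0x15297E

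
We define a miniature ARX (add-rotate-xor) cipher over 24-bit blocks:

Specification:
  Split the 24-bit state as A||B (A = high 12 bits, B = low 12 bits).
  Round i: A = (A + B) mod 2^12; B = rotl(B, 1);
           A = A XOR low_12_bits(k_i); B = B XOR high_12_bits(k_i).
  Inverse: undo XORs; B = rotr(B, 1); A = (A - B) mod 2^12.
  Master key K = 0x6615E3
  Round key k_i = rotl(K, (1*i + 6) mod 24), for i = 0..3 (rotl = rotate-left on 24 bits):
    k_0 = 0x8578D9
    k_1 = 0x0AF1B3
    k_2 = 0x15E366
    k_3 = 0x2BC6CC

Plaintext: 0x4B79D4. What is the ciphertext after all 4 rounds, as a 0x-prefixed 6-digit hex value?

s_0 = plaintext = 0x4B79D4
s_1 = Round(s_0, k_0) = 0x652BFE
s_2 = Round(s_1, k_1) = 0x3E3752
s_3 = Round(s_2, k_2) = 0x853FFA
s_4 = Round(s_3, k_3) = 0xE81D49

0xE81D49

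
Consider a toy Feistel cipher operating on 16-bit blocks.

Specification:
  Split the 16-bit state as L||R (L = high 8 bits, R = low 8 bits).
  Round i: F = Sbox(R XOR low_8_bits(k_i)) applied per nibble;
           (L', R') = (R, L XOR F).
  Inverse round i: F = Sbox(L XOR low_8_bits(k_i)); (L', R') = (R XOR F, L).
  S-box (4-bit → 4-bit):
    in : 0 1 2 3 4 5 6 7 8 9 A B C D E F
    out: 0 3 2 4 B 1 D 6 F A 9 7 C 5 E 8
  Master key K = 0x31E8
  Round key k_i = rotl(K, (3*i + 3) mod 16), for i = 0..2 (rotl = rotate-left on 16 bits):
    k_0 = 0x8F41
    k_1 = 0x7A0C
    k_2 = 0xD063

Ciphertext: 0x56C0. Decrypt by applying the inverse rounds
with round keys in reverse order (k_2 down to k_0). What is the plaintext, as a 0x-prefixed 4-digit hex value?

s_0 = ciphertext = 0x56C0
s_1 = InvRound(s_0, k_2) = 0x8156
s_2 = InvRound(s_1, k_1) = 0xA381
s_3 = InvRound(s_2, k_0) = 0x63A3

0x63A3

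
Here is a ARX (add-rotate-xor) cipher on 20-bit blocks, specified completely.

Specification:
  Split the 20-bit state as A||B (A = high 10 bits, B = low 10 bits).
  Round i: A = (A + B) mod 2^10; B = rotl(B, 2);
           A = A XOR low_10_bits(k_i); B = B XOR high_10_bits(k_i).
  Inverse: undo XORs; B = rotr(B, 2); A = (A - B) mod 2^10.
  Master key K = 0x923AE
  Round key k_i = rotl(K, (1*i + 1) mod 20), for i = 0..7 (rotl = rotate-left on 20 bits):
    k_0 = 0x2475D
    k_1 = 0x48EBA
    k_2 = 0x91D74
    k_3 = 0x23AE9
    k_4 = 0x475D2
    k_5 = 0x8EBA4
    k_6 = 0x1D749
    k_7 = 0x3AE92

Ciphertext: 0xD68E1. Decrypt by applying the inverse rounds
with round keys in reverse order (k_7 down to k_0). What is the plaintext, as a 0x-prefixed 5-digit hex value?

s_0 = ciphertext = 0xD68E1
s_1 = InvRound(s_0, k_7) = 0xF1A02
s_2 = InvRound(s_1, k_6) = 0x3CB9D
s_3 = InvRound(s_2, k_5) = 0xFB769
s_4 = InvRound(s_3, k_4) = 0x6889D
s_5 = InvRound(s_4, k_3) = 0x11F04
s_6 = InvRound(s_5, k_2) = 0x78F50
s_7 = InvRound(s_6, k_1) = 0xEF79C
s_8 = InvRound(s_7, k_0) = 0xC75C3

0xC75C3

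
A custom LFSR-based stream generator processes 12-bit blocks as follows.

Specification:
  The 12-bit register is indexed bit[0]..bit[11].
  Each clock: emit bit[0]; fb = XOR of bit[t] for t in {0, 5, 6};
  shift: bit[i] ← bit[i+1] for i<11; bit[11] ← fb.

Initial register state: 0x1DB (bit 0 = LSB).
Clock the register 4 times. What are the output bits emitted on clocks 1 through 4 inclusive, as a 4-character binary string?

reg_0 = 0x1DB
clock 1: out=1, reg = 0x0ED
clock 2: out=1, reg = 0x876
clock 3: out=0, reg = 0x43B
clock 4: out=1, reg = 0x21D

1101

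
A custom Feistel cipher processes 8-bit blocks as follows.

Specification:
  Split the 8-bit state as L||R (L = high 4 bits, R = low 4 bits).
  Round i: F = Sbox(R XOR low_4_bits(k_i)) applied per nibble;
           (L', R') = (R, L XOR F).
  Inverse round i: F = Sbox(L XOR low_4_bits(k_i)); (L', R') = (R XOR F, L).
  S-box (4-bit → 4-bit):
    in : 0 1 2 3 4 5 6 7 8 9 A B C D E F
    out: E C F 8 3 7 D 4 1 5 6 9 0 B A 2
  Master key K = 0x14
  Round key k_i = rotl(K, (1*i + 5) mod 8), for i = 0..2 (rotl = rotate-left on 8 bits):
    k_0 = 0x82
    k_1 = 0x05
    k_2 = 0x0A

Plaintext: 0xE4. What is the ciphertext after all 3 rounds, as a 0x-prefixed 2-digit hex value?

0x9B

s_0 = plaintext = 0xE4
s_1 = Round(s_0, k_0) = 0x43
s_2 = Round(s_1, k_1) = 0x39
s_3 = Round(s_2, k_2) = 0x9B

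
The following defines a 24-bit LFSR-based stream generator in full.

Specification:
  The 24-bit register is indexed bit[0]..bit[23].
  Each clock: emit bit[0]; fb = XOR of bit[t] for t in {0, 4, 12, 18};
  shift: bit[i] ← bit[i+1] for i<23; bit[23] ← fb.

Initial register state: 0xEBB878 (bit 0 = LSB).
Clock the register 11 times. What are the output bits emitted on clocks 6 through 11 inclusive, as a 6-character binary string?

reg_0 = 0xEBB878
clock 1: out=0, reg = 0x75DC3C
clock 2: out=0, reg = 0xBAEE1E
clock 3: out=0, reg = 0xDD770F
clock 4: out=1, reg = 0xEEBB87
clock 5: out=1, reg = 0xF75DC3
clock 6: out=1, reg = 0xFBAEE1
clock 7: out=1, reg = 0xFDD770
clock 8: out=0, reg = 0xFEEBB8
clock 9: out=0, reg = 0x7F75DC
clock 10: out=0, reg = 0xBFBAEE
clock 11: out=0, reg = 0x5FDD77

110000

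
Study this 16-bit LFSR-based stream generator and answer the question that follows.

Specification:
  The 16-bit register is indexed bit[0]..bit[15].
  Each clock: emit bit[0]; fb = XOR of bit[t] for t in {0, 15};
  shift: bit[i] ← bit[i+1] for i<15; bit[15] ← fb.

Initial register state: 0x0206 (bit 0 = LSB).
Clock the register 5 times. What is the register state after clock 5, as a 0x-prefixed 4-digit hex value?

reg_0 = 0x0206
clock 1: out=0, reg = 0x0103
clock 2: out=1, reg = 0x8081
clock 3: out=1, reg = 0x4040
clock 4: out=0, reg = 0x2020
clock 5: out=0, reg = 0x1010

0x1010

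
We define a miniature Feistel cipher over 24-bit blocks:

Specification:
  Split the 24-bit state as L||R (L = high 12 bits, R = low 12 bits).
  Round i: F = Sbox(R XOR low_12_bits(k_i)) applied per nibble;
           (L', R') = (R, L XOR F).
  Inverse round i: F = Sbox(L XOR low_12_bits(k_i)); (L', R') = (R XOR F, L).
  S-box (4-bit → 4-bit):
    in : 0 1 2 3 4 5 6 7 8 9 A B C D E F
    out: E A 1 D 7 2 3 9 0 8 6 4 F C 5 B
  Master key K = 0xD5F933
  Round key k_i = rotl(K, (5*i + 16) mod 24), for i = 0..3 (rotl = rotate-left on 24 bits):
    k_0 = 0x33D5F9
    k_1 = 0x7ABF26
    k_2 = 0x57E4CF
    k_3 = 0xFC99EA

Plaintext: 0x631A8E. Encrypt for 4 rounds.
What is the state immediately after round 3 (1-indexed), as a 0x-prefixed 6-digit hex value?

0xB8B6DF

s_0 = plaintext = 0x631A8E
s_1 = Round(s_0, k_0) = 0xA8EDA8
s_2 = Round(s_1, k_1) = 0xDA8B8B
s_3 = Round(s_2, k_2) = 0xB8B6DF
s_4 = Round(s_3, k_3) = 0x6DF059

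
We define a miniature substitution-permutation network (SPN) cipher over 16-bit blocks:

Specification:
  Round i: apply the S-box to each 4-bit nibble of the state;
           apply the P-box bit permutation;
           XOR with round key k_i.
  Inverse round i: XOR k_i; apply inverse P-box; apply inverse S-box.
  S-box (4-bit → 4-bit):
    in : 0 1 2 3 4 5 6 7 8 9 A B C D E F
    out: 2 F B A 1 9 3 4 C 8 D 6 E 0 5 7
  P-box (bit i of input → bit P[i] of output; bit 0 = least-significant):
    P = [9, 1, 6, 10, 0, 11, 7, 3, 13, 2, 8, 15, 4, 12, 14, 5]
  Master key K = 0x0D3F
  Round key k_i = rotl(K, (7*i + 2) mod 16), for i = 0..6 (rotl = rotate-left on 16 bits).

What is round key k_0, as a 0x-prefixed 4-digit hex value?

K = 0x0D3F
k_0 = rotl(K, (7*0+2) mod 16) = rotl(K, 2) = 0x34FC

0x34FC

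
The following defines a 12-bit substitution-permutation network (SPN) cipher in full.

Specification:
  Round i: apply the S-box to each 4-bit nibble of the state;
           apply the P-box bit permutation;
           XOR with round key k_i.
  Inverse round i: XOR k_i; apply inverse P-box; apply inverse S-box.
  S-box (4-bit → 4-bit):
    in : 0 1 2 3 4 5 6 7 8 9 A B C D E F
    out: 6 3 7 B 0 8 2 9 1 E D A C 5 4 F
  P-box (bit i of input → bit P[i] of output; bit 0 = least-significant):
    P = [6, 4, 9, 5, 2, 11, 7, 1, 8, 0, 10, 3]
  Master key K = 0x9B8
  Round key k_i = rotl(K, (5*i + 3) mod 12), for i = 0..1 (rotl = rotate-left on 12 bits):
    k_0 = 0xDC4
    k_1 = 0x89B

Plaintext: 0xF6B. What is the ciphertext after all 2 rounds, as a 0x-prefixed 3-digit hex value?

0x65C

s_0 = plaintext = 0xF6B
s_1 = Round(s_0, k_0) = 0x0FD
s_2 = Round(s_1, k_1) = 0x65C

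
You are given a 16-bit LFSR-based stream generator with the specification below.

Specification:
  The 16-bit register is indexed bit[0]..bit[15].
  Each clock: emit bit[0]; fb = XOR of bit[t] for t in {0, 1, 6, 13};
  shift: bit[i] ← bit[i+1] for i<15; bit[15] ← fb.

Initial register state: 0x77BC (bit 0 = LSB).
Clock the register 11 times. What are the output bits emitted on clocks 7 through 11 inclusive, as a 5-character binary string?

reg_0 = 0x77BC
clock 1: out=0, reg = 0xBBDE
clock 2: out=0, reg = 0xDDEF
clock 3: out=1, reg = 0xEEF7
clock 4: out=1, reg = 0x777B
clock 5: out=1, reg = 0x3BBD
clock 6: out=1, reg = 0x1DDE
clock 7: out=0, reg = 0x0EEF
clock 8: out=1, reg = 0x8777
clock 9: out=1, reg = 0xC3BB
clock 10: out=1, reg = 0x61DD
clock 11: out=1, reg = 0xB0EE

01111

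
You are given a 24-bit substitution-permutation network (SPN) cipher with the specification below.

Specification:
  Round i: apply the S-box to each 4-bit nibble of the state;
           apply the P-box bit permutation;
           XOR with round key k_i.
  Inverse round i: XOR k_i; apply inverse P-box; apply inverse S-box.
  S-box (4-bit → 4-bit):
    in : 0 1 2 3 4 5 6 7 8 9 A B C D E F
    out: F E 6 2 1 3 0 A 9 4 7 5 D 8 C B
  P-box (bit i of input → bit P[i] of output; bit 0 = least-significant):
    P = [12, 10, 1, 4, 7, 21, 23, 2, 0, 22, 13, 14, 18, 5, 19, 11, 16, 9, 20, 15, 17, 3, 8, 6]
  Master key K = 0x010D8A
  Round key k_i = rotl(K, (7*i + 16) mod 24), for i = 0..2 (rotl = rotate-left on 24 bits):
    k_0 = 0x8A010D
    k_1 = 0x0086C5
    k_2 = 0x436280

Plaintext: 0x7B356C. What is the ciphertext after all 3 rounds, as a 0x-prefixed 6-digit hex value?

0xFB0E5A

s_0 = plaintext = 0x7B356C
s_1 = Round(s_0, k_0) = 0xDB1176
s_2 = Round(s_1, k_1) = 0x79EEA1
s_3 = Round(s_2, k_2) = 0xFB0E5A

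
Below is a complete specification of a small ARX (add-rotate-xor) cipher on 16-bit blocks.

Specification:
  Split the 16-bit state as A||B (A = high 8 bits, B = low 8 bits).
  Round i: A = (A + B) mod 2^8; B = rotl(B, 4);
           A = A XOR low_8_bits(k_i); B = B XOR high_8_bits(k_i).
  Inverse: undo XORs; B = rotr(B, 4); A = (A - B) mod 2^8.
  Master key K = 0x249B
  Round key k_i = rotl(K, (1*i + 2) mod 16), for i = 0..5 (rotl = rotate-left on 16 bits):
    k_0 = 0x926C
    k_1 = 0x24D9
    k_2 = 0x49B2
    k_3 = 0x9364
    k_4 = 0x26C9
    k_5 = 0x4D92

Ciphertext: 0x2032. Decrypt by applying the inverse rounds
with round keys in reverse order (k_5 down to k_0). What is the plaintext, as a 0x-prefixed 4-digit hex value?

s_0 = ciphertext = 0x2032
s_1 = InvRound(s_0, k_5) = 0xBBF7
s_2 = InvRound(s_1, k_4) = 0x551D
s_3 = InvRound(s_2, k_3) = 0x49E8
s_4 = InvRound(s_3, k_2) = 0xE11A
s_5 = InvRound(s_4, k_1) = 0x55E3
s_6 = InvRound(s_5, k_0) = 0x2217

0x2217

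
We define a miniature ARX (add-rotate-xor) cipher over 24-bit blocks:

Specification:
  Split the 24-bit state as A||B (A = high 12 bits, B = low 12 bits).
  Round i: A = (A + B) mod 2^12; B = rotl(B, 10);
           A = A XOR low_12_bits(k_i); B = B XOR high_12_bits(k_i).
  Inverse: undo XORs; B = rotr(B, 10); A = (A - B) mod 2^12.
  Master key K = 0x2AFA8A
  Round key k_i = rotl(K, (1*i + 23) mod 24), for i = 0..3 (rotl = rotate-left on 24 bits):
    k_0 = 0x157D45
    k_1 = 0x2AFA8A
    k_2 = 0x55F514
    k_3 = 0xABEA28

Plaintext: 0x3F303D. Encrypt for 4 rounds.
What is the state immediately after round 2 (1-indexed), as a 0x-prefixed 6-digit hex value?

s_0 = plaintext = 0x3F303D
s_1 = Round(s_0, k_0) = 0x975558
s_2 = Round(s_1, k_1) = 0x4473F9
s_3 = Round(s_2, k_2) = 0xD541A1
s_4 = Round(s_3, k_3) = 0x4DDED6

0x4473F9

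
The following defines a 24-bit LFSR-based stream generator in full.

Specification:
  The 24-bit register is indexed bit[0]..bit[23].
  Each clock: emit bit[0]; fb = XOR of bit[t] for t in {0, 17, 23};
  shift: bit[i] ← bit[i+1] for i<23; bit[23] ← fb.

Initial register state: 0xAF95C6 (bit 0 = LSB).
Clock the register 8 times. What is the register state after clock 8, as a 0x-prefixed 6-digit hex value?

0x70AF95

reg_0 = 0xAF95C6
clock 1: out=0, reg = 0x57CAE3
clock 2: out=1, reg = 0x2BE571
clock 3: out=1, reg = 0x15F2B8
clock 4: out=0, reg = 0x0AF95C
clock 5: out=0, reg = 0x857CAE
clock 6: out=0, reg = 0xC2BE57
clock 7: out=1, reg = 0xE15F2B
clock 8: out=1, reg = 0x70AF95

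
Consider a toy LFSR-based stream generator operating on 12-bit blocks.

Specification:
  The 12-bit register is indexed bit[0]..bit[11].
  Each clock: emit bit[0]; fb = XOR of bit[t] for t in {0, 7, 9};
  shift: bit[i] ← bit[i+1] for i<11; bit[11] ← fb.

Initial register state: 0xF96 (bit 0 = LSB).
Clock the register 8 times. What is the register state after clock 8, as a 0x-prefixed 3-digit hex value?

0xBEF

reg_0 = 0xF96
clock 1: out=0, reg = 0x7CB
clock 2: out=1, reg = 0xBE5
clock 3: out=1, reg = 0xDF2
clock 4: out=0, reg = 0xEF9
clock 5: out=1, reg = 0xF7C
clock 6: out=0, reg = 0xFBE
clock 7: out=0, reg = 0x7DF
clock 8: out=1, reg = 0xBEF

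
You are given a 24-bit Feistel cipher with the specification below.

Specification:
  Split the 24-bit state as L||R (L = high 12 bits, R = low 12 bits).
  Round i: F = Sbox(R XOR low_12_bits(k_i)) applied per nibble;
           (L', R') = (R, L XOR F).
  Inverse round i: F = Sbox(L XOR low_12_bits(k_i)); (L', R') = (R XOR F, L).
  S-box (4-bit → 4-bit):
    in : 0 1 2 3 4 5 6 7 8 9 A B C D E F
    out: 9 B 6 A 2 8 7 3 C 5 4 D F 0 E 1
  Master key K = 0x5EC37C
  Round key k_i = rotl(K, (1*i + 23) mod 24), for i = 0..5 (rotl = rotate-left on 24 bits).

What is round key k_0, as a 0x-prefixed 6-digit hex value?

0x2F61BE

K = 0x5EC37C
k_0 = rotl(K, (1*0+23) mod 24) = rotl(K, 23) = 0x2F61BE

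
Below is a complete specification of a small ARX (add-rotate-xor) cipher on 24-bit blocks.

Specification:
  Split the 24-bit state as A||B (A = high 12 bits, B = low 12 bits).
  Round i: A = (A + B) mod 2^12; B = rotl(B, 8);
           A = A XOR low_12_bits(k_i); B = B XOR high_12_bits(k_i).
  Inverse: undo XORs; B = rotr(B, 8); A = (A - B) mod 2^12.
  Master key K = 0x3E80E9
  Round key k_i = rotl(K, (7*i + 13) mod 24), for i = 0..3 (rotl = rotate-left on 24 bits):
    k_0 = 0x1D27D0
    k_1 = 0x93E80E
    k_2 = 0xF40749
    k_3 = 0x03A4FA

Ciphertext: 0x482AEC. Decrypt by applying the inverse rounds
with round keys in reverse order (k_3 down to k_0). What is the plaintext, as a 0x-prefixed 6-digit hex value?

s_0 = ciphertext = 0x482AEC
s_1 = InvRound(s_0, k_3) = 0x30ED6A
s_2 = InvRound(s_1, k_2) = 0x1A52A2
s_3 = InvRound(s_2, k_1) = 0xFE09CB
s_4 = InvRound(s_3, k_0) = 0x698198

0x698198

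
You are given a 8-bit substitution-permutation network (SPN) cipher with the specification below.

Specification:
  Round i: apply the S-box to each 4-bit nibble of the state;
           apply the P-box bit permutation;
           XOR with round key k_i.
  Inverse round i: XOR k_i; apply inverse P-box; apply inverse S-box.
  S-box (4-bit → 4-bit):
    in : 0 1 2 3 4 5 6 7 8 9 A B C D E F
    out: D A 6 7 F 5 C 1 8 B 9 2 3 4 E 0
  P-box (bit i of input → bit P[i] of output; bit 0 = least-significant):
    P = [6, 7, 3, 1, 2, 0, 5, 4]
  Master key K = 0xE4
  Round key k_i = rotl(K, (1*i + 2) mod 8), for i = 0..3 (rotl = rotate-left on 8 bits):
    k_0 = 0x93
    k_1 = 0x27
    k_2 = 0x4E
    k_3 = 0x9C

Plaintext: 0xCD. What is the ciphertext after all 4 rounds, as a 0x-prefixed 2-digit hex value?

s_0 = plaintext = 0xCD
s_1 = Round(s_0, k_0) = 0x9E
s_2 = Round(s_1, k_1) = 0xB8
s_3 = Round(s_2, k_2) = 0x4D
s_4 = Round(s_3, k_3) = 0xA1

0xA1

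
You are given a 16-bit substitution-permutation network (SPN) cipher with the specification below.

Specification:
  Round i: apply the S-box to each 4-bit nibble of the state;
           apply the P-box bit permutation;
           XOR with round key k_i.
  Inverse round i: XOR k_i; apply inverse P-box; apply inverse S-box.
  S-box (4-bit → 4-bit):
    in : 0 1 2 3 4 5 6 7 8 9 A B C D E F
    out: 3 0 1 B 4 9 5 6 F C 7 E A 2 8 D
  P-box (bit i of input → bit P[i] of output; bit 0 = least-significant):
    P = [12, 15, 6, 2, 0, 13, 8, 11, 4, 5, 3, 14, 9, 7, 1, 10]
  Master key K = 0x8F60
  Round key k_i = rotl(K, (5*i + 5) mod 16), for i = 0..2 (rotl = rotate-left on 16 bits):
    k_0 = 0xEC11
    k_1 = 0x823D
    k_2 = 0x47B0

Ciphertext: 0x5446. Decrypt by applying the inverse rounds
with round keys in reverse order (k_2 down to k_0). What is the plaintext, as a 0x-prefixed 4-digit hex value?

s_0 = ciphertext = 0x5446
s_1 = InvRound(s_0, k_2) = 0xA04F
s_2 = InvRound(s_1, k_1) = 0x60D4
s_3 = InvRound(s_2, k_0) = 0xC15B

0xC15B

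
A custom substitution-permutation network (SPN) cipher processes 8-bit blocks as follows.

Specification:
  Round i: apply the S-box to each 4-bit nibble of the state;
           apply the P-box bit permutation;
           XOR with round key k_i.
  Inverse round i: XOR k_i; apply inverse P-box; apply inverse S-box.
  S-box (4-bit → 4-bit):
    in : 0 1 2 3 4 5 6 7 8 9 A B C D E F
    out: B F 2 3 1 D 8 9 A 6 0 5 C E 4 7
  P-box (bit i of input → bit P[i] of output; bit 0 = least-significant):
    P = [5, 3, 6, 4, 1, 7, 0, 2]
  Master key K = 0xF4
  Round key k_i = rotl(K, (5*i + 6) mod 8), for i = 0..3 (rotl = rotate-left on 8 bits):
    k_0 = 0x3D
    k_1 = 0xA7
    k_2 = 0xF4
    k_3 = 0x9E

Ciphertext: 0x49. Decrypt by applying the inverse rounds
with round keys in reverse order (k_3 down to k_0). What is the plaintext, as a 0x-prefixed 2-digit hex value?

s_0 = ciphertext = 0x49
s_1 = InvRound(s_0, k_3) = 0x1C
s_2 = InvRound(s_1, k_2) = 0x2F
s_3 = InvRound(s_2, k_1) = 0x22
s_4 = InvRound(s_3, k_0) = 0x58

0x58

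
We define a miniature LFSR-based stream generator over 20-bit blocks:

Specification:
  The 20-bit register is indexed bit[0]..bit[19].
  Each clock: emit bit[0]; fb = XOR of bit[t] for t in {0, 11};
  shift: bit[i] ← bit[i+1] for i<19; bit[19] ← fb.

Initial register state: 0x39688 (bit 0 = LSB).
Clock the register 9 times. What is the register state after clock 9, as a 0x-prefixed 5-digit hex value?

0x7D1CB

reg_0 = 0x39688
clock 1: out=0, reg = 0x1CB44
clock 2: out=0, reg = 0x8E5A2
clock 3: out=0, reg = 0x472D1
clock 4: out=1, reg = 0xA3968
clock 5: out=0, reg = 0xD1CB4
clock 6: out=0, reg = 0xE8E5A
clock 7: out=0, reg = 0xF472D
clock 8: out=1, reg = 0xFA396
clock 9: out=0, reg = 0x7D1CB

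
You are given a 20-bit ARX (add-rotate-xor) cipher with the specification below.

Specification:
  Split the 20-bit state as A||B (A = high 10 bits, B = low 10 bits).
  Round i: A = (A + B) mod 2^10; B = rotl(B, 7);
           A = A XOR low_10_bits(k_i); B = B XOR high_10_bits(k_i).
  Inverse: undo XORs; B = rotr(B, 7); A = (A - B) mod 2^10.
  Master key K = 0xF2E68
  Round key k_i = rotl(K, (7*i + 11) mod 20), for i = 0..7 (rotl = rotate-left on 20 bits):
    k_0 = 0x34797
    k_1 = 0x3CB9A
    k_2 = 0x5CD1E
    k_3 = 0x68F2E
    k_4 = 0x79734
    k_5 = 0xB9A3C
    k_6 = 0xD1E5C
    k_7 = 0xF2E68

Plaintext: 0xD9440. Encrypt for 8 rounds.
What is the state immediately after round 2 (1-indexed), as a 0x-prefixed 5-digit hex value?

0xA4469

s_0 = plaintext = 0xD9440
s_1 = Round(s_0, k_0) = 0x0C8D9
s_2 = Round(s_1, k_1) = 0xA4469
s_3 = Round(s_2, k_2) = 0xF91FE
s_4 = Round(s_3, k_3) = 0xB329C
s_5 = Round(s_4, k_4) = 0x973B6
s_6 = Round(s_5, k_5) = 0x0B990
s_7 = Round(s_6, k_6) = 0xF8B75
s_8 = Round(s_7, k_7) = 0x4FD25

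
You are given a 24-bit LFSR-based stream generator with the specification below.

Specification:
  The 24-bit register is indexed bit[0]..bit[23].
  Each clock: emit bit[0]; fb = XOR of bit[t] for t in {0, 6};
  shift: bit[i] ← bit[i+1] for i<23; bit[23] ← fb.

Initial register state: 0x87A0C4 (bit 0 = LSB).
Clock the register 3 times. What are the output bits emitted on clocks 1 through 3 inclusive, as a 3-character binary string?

001

reg_0 = 0x87A0C4
clock 1: out=0, reg = 0xC3D062
clock 2: out=0, reg = 0xE1E831
clock 3: out=1, reg = 0xF0F418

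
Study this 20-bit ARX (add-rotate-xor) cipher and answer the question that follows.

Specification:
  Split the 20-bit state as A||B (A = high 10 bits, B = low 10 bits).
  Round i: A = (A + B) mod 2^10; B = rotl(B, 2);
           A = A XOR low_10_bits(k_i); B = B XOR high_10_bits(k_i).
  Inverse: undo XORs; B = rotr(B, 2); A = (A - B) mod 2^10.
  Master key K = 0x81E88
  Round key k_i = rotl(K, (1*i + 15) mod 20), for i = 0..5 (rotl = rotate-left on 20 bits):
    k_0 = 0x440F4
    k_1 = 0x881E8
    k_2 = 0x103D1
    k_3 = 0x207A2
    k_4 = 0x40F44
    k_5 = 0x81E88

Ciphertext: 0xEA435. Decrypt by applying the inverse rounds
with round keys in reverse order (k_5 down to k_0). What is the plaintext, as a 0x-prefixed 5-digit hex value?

s_0 = ciphertext = 0xEA435
s_1 = InvRound(s_0, k_5) = 0xA568C
s_2 = InvRound(s_1, k_4) = 0x7BBE3
s_3 = InvRound(s_2, k_3) = 0xDD2D8
s_4 = InvRound(s_3, k_2) = 0xFFCA6
s_5 = InvRound(s_4, k_1) = 0xDDAA1
s_6 = InvRound(s_5, k_0) = 0x659EC

0x659EC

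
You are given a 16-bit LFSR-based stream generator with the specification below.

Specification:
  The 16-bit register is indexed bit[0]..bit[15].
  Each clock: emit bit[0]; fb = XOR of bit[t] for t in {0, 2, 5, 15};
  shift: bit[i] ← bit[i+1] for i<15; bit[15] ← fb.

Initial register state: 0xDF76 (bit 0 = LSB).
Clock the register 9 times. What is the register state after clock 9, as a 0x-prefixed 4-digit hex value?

reg_0 = 0xDF76
clock 1: out=0, reg = 0xEFBB
clock 2: out=1, reg = 0xF7DD
clock 3: out=1, reg = 0xFBEE
clock 4: out=0, reg = 0xFDF7
clock 5: out=1, reg = 0x7EFB
clock 6: out=1, reg = 0x3F7D
clock 7: out=1, reg = 0x9FBE
clock 8: out=0, reg = 0xCFDF
clock 9: out=1, reg = 0xE7EF

0xE7EF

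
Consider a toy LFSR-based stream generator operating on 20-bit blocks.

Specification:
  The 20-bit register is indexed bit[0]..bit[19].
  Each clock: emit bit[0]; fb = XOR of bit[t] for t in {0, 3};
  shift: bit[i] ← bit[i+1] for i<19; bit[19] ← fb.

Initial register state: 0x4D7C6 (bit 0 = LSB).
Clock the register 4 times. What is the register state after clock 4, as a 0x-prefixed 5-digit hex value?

reg_0 = 0x4D7C6
clock 1: out=0, reg = 0x26BE3
clock 2: out=1, reg = 0x935F1
clock 3: out=1, reg = 0xC9AF8
clock 4: out=0, reg = 0xE4D7C

0xE4D7C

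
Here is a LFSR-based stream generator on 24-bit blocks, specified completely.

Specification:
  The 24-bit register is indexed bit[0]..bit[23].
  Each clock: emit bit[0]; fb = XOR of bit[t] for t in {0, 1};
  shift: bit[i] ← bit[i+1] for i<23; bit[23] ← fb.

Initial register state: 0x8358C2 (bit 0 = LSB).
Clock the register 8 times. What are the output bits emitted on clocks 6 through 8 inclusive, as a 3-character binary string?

reg_0 = 0x8358C2
clock 1: out=0, reg = 0xC1AC61
clock 2: out=1, reg = 0xE0D630
clock 3: out=0, reg = 0x706B18
clock 4: out=0, reg = 0x38358C
clock 5: out=0, reg = 0x1C1AC6
clock 6: out=0, reg = 0x8E0D63
clock 7: out=1, reg = 0x4706B1
clock 8: out=1, reg = 0xA38358

011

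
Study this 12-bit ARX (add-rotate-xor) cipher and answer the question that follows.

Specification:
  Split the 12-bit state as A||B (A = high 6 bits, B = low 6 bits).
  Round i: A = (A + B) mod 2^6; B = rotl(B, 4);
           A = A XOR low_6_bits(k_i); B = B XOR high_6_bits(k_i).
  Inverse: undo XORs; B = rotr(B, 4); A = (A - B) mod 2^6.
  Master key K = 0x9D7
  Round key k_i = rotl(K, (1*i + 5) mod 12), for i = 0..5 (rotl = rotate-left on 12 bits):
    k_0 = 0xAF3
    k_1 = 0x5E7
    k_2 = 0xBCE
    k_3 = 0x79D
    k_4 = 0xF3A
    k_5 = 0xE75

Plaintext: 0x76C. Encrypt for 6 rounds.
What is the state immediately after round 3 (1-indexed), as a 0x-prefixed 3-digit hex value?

0x498

s_0 = plaintext = 0x76C
s_1 = Round(s_0, k_0) = 0xEA0
s_2 = Round(s_1, k_1) = 0xF5F
s_3 = Round(s_2, k_2) = 0x498
s_4 = Round(s_3, k_3) = 0xDD8
s_5 = Round(s_4, k_4) = 0xD7A
s_6 = Round(s_5, k_5) = 0x697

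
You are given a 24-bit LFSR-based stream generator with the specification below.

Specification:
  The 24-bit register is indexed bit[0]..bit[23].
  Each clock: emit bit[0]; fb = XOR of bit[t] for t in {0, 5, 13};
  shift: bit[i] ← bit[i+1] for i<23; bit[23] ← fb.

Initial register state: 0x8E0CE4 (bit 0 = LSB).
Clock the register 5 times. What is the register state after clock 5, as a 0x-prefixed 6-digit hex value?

0x9C7067

reg_0 = 0x8E0CE4
clock 1: out=0, reg = 0xC70672
clock 2: out=0, reg = 0xE38339
clock 3: out=1, reg = 0x71C19C
clock 4: out=0, reg = 0x38E0CE
clock 5: out=0, reg = 0x9C7067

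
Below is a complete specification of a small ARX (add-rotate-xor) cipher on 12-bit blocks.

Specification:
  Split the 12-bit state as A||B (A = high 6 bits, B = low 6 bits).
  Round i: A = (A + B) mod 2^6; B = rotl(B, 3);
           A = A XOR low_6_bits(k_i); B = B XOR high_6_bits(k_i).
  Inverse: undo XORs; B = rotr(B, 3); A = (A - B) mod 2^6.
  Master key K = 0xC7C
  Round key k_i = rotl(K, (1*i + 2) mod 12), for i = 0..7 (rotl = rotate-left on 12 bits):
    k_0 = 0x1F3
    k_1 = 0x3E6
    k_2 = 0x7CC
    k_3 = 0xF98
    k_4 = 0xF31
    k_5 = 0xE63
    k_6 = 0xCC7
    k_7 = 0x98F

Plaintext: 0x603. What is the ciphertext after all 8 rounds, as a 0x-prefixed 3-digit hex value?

0x617

s_0 = plaintext = 0x603
s_1 = Round(s_0, k_0) = 0xA1F
s_2 = Round(s_1, k_1) = 0x874
s_3 = Round(s_2, k_2) = 0x679
s_4 = Round(s_3, k_3) = 0x2B1
s_5 = Round(s_4, k_4) = 0x2B2
s_6 = Round(s_5, k_5) = 0x7EF
s_7 = Round(s_6, k_6) = 0x24E
s_8 = Round(s_7, k_7) = 0x617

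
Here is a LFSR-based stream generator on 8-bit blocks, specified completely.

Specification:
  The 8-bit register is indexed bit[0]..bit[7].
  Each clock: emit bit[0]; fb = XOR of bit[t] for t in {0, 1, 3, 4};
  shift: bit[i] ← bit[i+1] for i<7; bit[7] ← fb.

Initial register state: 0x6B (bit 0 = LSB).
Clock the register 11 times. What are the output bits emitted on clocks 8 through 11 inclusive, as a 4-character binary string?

reg_0 = 0x6B
clock 1: out=1, reg = 0xB5
clock 2: out=1, reg = 0x5A
clock 3: out=0, reg = 0xAD
clock 4: out=1, reg = 0x56
clock 5: out=0, reg = 0x2B
clock 6: out=1, reg = 0x95
clock 7: out=1, reg = 0x4A
clock 8: out=0, reg = 0x25
clock 9: out=1, reg = 0x92
clock 10: out=0, reg = 0x49
clock 11: out=1, reg = 0x24

0101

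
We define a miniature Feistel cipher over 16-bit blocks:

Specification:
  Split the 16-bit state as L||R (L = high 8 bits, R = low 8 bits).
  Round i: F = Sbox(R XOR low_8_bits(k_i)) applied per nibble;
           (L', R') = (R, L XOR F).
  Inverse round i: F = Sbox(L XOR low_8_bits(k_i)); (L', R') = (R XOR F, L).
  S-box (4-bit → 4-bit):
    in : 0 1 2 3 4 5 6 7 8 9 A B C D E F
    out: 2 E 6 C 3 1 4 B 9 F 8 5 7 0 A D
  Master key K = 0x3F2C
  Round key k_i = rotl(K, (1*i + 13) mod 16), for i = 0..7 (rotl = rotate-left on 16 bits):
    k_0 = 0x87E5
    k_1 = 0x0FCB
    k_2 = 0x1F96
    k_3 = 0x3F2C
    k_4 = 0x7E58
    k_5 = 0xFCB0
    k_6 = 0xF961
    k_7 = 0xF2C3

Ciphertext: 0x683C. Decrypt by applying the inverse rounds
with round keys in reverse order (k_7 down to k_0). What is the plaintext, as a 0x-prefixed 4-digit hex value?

s_0 = ciphertext = 0x683C
s_1 = InvRound(s_0, k_7) = 0xB968
s_2 = InvRound(s_1, k_6) = 0x61B9
s_3 = InvRound(s_2, k_5) = 0xB761
s_4 = InvRound(s_3, k_4) = 0xCCB7
s_5 = InvRound(s_4, k_3) = 0x15CC
s_6 = InvRound(s_5, k_2) = 0x5015
s_7 = InvRound(s_6, k_1) = 0xE050
s_8 = InvRound(s_7, k_0) = 0x71E0

0x71E0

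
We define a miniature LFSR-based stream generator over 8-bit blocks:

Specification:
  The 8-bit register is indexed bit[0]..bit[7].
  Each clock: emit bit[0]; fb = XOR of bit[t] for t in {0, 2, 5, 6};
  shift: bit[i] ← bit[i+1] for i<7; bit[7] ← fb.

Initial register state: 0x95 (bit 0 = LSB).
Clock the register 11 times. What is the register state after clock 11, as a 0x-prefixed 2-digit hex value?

reg_0 = 0x95
clock 1: out=1, reg = 0x4A
clock 2: out=0, reg = 0xA5
clock 3: out=1, reg = 0xD2
clock 4: out=0, reg = 0xE9
clock 5: out=1, reg = 0xF4
clock 6: out=0, reg = 0xFA
clock 7: out=0, reg = 0x7D
clock 8: out=1, reg = 0x3E
clock 9: out=0, reg = 0x1F
clock 10: out=1, reg = 0x0F
clock 11: out=1, reg = 0x07

0x07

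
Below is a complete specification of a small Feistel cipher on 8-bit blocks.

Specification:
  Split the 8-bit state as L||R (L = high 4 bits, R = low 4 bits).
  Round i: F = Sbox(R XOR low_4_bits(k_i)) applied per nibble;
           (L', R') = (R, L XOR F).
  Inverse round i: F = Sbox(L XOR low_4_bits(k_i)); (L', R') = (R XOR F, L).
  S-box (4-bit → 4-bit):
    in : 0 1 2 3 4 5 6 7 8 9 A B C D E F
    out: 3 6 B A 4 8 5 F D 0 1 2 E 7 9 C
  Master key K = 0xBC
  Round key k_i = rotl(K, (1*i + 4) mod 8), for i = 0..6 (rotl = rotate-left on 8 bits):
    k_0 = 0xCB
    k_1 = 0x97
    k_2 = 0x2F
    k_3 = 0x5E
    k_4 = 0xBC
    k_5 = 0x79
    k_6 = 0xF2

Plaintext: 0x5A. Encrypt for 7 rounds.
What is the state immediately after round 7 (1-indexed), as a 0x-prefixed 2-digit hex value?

s_0 = plaintext = 0x5A
s_1 = Round(s_0, k_0) = 0xA3
s_2 = Round(s_1, k_1) = 0x3E
s_3 = Round(s_2, k_2) = 0xE5
s_4 = Round(s_3, k_3) = 0x5C
s_5 = Round(s_4, k_4) = 0xC6
s_6 = Round(s_5, k_5) = 0x60
s_7 = Round(s_6, k_6) = 0x0D

0x0D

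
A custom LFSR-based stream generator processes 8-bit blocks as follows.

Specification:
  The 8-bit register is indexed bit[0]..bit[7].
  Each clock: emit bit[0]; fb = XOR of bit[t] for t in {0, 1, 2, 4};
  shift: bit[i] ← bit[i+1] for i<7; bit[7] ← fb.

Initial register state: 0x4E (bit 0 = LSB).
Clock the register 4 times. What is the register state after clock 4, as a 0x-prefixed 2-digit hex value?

reg_0 = 0x4E
clock 1: out=0, reg = 0x27
clock 2: out=1, reg = 0x93
clock 3: out=1, reg = 0xC9
clock 4: out=1, reg = 0xE4

0xE4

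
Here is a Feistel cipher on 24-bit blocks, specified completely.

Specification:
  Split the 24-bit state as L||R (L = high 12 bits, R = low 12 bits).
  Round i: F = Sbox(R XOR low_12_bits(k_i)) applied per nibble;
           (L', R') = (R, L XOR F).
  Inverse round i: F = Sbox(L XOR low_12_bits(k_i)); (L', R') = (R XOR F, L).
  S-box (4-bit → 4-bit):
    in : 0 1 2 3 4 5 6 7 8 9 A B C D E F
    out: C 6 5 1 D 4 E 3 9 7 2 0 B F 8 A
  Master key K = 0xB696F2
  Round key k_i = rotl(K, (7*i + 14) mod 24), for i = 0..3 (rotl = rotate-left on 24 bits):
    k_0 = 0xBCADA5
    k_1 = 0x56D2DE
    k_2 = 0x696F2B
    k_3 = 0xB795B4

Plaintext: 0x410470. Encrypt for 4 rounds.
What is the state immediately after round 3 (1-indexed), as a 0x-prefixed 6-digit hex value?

0x262C33

s_0 = plaintext = 0x410470
s_1 = Round(s_0, k_0) = 0x4703E4
s_2 = Round(s_1, k_1) = 0x3E4262
s_3 = Round(s_2, k_2) = 0x262C33
s_4 = Round(s_3, k_3) = 0xC335F1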